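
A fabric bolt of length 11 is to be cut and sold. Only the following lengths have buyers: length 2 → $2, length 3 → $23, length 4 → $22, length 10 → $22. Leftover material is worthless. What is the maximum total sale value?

Consider every possible first cut. f[k] is the best of p[i]+f[k−i] over all sellable i≤k.
f[1] = 0
f[2] = 2
f[3] = 23
f[4] = 23
f[5] = 25  (first piece 2, then f[3]=23)
f[6] = 46  (first piece 3, then f[3]=23)
f[7] = 46
f[8] = 48  (first piece 2, then f[6]=46)
f[9] = 69  (first piece 3, then f[6]=46)
f[10] = 69
f[11] = 71  (first piece 2, then f[9]=69)
One optimal cutting: 3 + 3 + 3 + 2 → $71.

71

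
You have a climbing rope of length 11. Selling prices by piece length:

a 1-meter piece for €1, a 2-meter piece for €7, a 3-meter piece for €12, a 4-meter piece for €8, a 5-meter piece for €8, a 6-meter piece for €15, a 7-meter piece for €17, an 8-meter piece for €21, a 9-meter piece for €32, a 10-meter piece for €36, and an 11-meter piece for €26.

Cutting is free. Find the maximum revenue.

Build R[k] bottom-up: R[k] = max over allowed piece i of (p[i] + R[k−i]).
R[1] = 1
R[2] = max(1+1, 7+0) = 7
R[3] = max(1+7, 7+1, 12+0) = 12
R[4] = max(1+12, 7+7, 12+1, 8+0) = 14
R[5] = max(1+14, 7+12, 12+7, 8+1, 8+0) = 19
R[6] = max(1+19, 7+14, 12+12, 8+7, 8+1, 15+0) = 24
R[7] = max(1+24, 7+19, 12+14, …, 15+1, 17+0) = 26
R[8] = max(1+26, 7+24, 12+19, …, 17+1, 21+0) = 31
R[9] = max(1+31, 7+26, 12+24, …, 21+1, 32+0) = 36
R[10] = max(1+36, 7+31, 12+26, …, 32+1, 36+0) = 38
R[11] = max(1+38, 7+36, 12+31, …, 36+1, 26+0) = 43
One optimal cutting: 3 + 3 + 3 + 2 → €12 + €12 + €12 + €7 = €43.

43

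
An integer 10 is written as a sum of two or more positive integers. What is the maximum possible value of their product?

Fill m[k] for k=2..10: at each k try every first piece i and multiply by the better of (k−i) uncut or m[k−i].
Small cases: m[2]=1, m[3]=2.
m[4] = max(1*3, 2*2, 3*1) = 4
m[5] = max(1*4, 2*3, 3*2, 4*1) = 6
m[6] = max(1*6, 2*4, 3*3, 4*2, 5*1) = 9
m[7] = max(1*9, 2*6, 3*4, 4*3, 5*2, 6*1) = 12
m[8] = max(1*12, 2*9, 3*6, …, 6*2, 7*1) = 18
m[9] = max(1*18, 2*12, 3*9, …, 7*2, 8*1) = 27
m[10] = max(1*27, 2*18, 3*12, …, 8*2, 9*1) = 36
One optimal split: 3 + 3 + 2 + 2; product 3*3*2*2 = 36.

36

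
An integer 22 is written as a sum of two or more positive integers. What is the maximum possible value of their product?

2916

Define P[k] = max over 1≤i<k of i · max(k−i, P[k−i]); the inner max lets the remainder stay uncut if that's better.
P[2] = 1×max(1,0) = 1×1 = 1
P[3] = 1×max(2,1) = 1×2 = 2
P[4] = 2×max(2,1) = 2×2 = 4
P[5] = 2×max(3,2) = 2×3 = 6
P[6] = 3×max(3,2) = 3×3 = 9
P[7] = 2×max(5,6) = 2×6 = 12
P[8] = 2×max(6,9) = 2×9 = 18
P[9] = 3×max(6,9) = 3×9 = 27
P[10] = 2×max(8,18) = 2×18 = 36
P[11] = 2×max(9,27) = 2×27 = 54
P[12] = 3×max(9,27) = 3×27 = 81
P[13] = 2×max(11,54) = 2×54 = 108
P[14] = 2×max(12,81) = 2×81 = 162
P[15] = 3×max(12,81) = 3×81 = 243
P[16] = 2×max(14,162) = 2×162 = 324
P[17] = 2×max(15,243) = 2×243 = 486
P[18] = 3×max(15,243) = 3×243 = 729
P[19] = 2×max(17,486) = 2×486 = 972
P[20] = 2×max(18,729) = 2×729 = 1458
P[21] = 3×max(18,729) = 3×729 = 2187
P[22] = 2×max(20,1458) = 2×1458 = 2916
One optimal split: 3 + 3 + 3 + 3 + 3 + 3 + 2 + 2; product 3×3×3×3×3×3×2×2 = 2916.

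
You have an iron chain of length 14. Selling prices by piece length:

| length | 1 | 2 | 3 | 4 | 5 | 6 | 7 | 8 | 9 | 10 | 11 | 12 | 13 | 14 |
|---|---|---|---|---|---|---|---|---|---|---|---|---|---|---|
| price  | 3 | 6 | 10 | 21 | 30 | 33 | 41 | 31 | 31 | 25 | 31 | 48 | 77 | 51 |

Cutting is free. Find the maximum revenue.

82

Consider every possible first cut. best[k] is the best of p[i]+best[k−i] over all sellable i≤k.
best[1] = 3
best[2] = max(3+3, 6+0) = 6
best[3] = max(3+6, 6+3, 10+0) = 10
best[4] = max(3+10, 6+6, 10+3, 21+0) = 21
best[5] = max(3+21, 6+10, 10+6, 21+3, 30+0) = 30
best[6] = max(3+30, 6+21, 10+10, 21+6, 30+3, 33+0) = 33
best[7] = max(3+33, 6+30, 10+21, …, 33+3, 41+0) = 41
best[8] = max(3+41, 6+33, 10+30, …, 41+3, 31+0) = 44
best[9] = max(3+44, 6+41, 10+33, …, 31+3, 31+0) = 51
best[10] = max(3+51, 6+44, 10+41, …, 31+3, 25+0) = 60
best[11] = max(3+60, 6+51, 10+44, …, 25+3, 31+0) = 63
best[12] = max(3+63, 6+60, 10+51, …, 31+3, 48+0) = 71
best[13] = max(3+71, 6+63, 10+60, …, 48+3, 77+0) = 77
best[14] = max(3+77, 6+71, 10+63, …, 77+3, 51+0) = 82
One optimal cutting: 7 + 7 → $41 + $41 = $82.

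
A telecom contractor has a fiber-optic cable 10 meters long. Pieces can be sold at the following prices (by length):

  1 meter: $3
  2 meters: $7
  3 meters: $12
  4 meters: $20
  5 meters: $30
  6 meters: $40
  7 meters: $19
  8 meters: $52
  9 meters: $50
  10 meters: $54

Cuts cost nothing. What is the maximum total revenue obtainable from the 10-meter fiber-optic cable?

Let best[k] be the best obtainable value from length k. For each k, try every first piece i and keep the best of price[i] + best[k−i].
best[1] = 3
best[2] = max(3+3, 7+0) = 7
best[3] = max(3+7, 7+3, 12+0) = 12
best[4] = max(3+12, 7+7, 12+3, 20+0) = 20
best[5] = max(3+20, 7+12, 12+7, 20+3, 30+0) = 30
best[6] = max(3+30, 7+20, 12+12, 20+7, 30+3, 40+0) = 40
best[7] = max(3+40, 7+30, 12+20, …, 40+3, 19+0) = 43
best[8] = max(3+43, 7+40, 12+30, …, 19+3, 52+0) = 52
best[9] = max(3+52, 7+43, 12+40, …, 52+3, 50+0) = 55
best[10] = max(3+55, 7+52, 12+43, …, 50+3, 54+0) = 60
One optimal cutting: 6 + 4 → $40 + $20 = $60.

60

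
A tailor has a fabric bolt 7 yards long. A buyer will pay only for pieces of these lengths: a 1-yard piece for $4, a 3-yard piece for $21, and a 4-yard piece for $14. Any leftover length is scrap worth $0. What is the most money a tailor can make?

Consider every possible first cut. f[k] is the best of p[i]+f[k−i] over all sellable i≤k.
f[1] = 4
f[2] = 8  (first piece 1, then f[1]=4)
f[3] = 21
f[4] = 25  (first piece 1, then f[3]=21)
f[5] = 29  (first piece 1, then f[4]=25)
f[6] = 42  (first piece 3, then f[3]=21)
f[7] = 46  (first piece 1, then f[6]=42)
One optimal cutting: 3 + 3 + 1 → $46.

46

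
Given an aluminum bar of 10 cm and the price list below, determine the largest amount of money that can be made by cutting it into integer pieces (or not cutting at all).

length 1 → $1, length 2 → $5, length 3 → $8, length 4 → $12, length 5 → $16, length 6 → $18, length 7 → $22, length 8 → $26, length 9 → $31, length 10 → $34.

34

Let R[k] be the best obtainable value from length k. For each k, try every first piece i and keep the best of price[i] + R[k−i].
R[1] = 1
R[2] = 5
R[3] = 8
R[4] = 12
R[5] = 16
R[6] = 18
R[7] = 22
R[8] = 26
R[9] = 31
R[10] = 34
Best is to sell the whole 10-cm piece uncut for $34.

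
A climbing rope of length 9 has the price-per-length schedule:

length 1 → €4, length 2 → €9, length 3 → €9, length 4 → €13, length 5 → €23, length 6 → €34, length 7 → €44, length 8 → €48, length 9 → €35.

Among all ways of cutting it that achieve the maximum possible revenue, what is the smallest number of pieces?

Let r[k] be the best obtainable value from length k. For each k, try every first piece i and keep the best of price[i] + r[k−i].
r[1] = 4
r[2] = max(4+4, 9+0) = 9
r[3] = max(4+9, 9+4, 9+0) = 13
r[4] = max(4+13, 9+9, 9+4, 13+0) = 18
r[5] = max(4+18, 9+13, 9+9, 13+4, 23+0) = 23
r[6] = max(4+23, 9+18, 9+13, 13+9, 23+4, 34+0) = 34
r[7] = max(4+34, 9+23, 9+18, …, 34+4, 44+0) = 44
r[8] = max(4+44, 9+34, 9+23, …, 44+4, 48+0) = 48
r[9] = max(4+48, 9+44, 9+34, …, 48+4, 35+0) = 53
Maximum revenue is €53.
Now minimize piece count subject to staying optimal: for each k, pieces[k] = 1 + min over i with p[i]+r[k−i]=r[k] of pieces[k−i].
pieces[6] = 1
pieces[7] = 1
pieces[8] = 1
pieces[9] = 2

2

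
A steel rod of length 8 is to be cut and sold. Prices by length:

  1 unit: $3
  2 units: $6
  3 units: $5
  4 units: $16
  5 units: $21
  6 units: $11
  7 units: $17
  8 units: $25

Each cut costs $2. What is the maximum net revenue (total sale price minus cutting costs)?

Consider every possible first cut. v[k] is the best of p[i]+v[k−i] over all sellable i≤k, charging 2 whenever i<k.
v[1] = 3
v[2] = 6
v[3] = 7  (first piece 1, then v[2]=6)
v[4] = 16
v[5] = 21
v[6] = 22  (first piece 1, then v[5]=21)
v[7] = 25  (first piece 2, then v[5]=21)
v[8] = 30  (first piece 4, then v[4]=16)
One optimal plan: pieces 4 + 4 (1 cut) → $32 − $2 = $30.

30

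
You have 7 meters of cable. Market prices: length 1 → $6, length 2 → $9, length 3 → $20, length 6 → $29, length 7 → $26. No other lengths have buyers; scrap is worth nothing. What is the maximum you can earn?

46

Let best[k] be the best obtainable value from length k. For each k, try every first piece i and keep the best of price[i] + best[k−i].
best[1] = 6
best[2] = max(6+6, 9+0) = 12
best[3] = max(6+12, 9+6, 20+0) = 20
best[4] = max(6+20, 9+12, 20+6) = 26
best[5] = max(6+26, 9+20, 20+12) = 32
best[6] = max(6+32, 9+26, 20+20, 29+0) = 40
best[7] = max(6+40, 9+32, 20+26, 29+6, 26+0) = 46
One optimal cutting: 3 + 3 + 1 → $46.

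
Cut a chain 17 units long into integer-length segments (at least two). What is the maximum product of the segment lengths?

Let prod[k] be the best product for length k (with at least one cut). For each first piece i, the rest contributes max(k−i, prod[k−i]).
Small cases: prod[2]=1, prod[3]=2, prod[4]=4, prod[5]=6, prod[6]=9, prod[7]=12, prod[8]=18, prod[9]=27.
prod[10] = 2·max(8,18) = 2·18 = 36
prod[11] = 2·max(9,27) = 2·27 = 54
prod[12] = 3·max(9,27) = 3·27 = 81
prod[13] = 2·max(11,54) = 2·54 = 108
prod[14] = 2·max(12,81) = 2·81 = 162
prod[15] = 3·max(12,81) = 3·81 = 243
prod[16] = 2·max(14,162) = 2·162 = 324
prod[17] = 2·max(15,243) = 2·243 = 486
One optimal split: 3 + 3 + 3 + 3 + 3 + 2; product 3·3·3·3·3·2 = 486.

486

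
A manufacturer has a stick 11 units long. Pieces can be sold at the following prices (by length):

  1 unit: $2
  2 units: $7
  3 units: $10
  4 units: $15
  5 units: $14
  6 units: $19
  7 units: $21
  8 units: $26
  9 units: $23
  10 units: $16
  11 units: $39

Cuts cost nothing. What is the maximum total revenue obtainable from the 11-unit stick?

Build best[k] bottom-up: best[k] = max over allowed piece i of (p[i] + best[k−i]).
best[1] = 2
best[2] = max(2+2, 7+0) = 7
best[3] = max(2+7, 7+2, 10+0) = 10
best[4] = max(2+10, 7+7, 10+2, 15+0) = 15
best[5] = max(2+15, 7+10, 10+7, 15+2, 14+0) = 17
best[6] = max(2+17, 7+15, 10+10, 15+7, 14+2, 19+0) = 22
best[7] = max(2+22, 7+17, 10+15, …, 19+2, 21+0) = 25
best[8] = max(2+25, 7+22, 10+17, …, 21+2, 26+0) = 30
best[9] = max(2+30, 7+25, 10+22, …, 26+2, 23+0) = 32
best[10] = max(2+32, 7+30, 10+25, …, 23+2, 16+0) = 37
best[11] = max(2+37, 7+32, 10+30, …, 16+2, 39+0) = 40
One optimal cutting: 4 + 4 + 3 → $15 + $15 + $10 = $40.

40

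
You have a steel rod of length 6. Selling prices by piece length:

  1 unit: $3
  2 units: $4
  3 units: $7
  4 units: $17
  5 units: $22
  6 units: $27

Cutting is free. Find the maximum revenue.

27

Let v[k] be the best obtainable value from length k. For each k, try every first piece i and keep the best of price[i] + v[k−i].
v[1] = 3
v[2] = max(3+3, 4+0) = 6
v[3] = max(3+6, 4+3, 7+0) = 9
v[4] = max(3+9, 4+6, 7+3, 17+0) = 17
v[5] = max(3+17, 4+9, 7+6, 17+3, 22+0) = 22
v[6] = max(3+22, 4+17, 7+9, 17+6, 22+3, 27+0) = 27
Best is to sell the whole 6-unit piece uncut for $27.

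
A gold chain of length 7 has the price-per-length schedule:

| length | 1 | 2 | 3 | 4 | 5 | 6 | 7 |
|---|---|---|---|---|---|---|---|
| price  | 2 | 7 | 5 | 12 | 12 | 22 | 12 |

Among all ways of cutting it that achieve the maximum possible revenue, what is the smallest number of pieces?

Let r[k] be the best obtainable value from length k. For each k, try every first piece i and keep the best of price[i] + r[k−i].
r[1] = 2
r[2] = 7
r[3] = 9  (first piece 1, then r[2]=7)
r[4] = 14  (first piece 2, then r[2]=7)
r[5] = 16  (first piece 1, then r[4]=14)
r[6] = 22
r[7] = 24  (first piece 1, then r[6]=22)
Maximum revenue is $24.
Now minimize piece count subject to staying optimal: for each k, pieces[k] = 1 + min over i with p[i]+r[k−i]=r[k] of pieces[k−i].
pieces[4] = 2
pieces[5] = 3
pieces[6] = 1
pieces[7] = 2

2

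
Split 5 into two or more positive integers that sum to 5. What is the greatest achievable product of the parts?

6

Let m[k] be the best product for length k (with at least one cut). For each first piece i, the rest contributes max(k−i, m[k−i]).
m[2] = 1·max(1,0) = 1·1 = 1
m[3] = 1·max(2,1) = 1·2 = 2
m[4] = 2·max(2,1) = 2·2 = 4
m[5] = 2·max(3,2) = 2·3 = 6
One optimal split: 3 + 2; product 3·2 = 6.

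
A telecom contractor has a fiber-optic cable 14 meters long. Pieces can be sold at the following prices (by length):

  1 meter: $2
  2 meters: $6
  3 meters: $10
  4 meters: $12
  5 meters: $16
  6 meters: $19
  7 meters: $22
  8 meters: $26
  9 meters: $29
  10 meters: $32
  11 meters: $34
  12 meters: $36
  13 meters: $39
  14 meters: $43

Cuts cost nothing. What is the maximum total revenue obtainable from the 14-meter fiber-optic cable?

Let best[k] be the best obtainable value from length k. For each k, try every first piece i and keep the best of price[i] + best[k−i].
best[1] = 2
best[2] = max(2+2, 6+0) = 6
best[3] = max(2+6, 6+2, 10+0) = 10
best[4] = max(2+10, 6+6, 10+2, 12+0) = 12
best[5] = max(2+12, 6+10, 10+6, 12+2, 16+0) = 16
best[6] = max(2+16, 6+12, 10+10, 12+6, 16+2, 19+0) = 20
best[7] = max(2+20, 6+16, 10+12, …, 19+2, 22+0) = 22
best[8] = max(2+22, 6+20, 10+16, …, 22+2, 26+0) = 26
best[9] = max(2+26, 6+22, 10+20, …, 26+2, 29+0) = 30
best[10] = max(2+30, 6+26, 10+22, …, 29+2, 32+0) = 32
best[11] = max(2+32, 6+30, 10+26, …, 32+2, 34+0) = 36
best[12] = max(2+36, 6+32, 10+30, …, 34+2, 36+0) = 40
best[13] = max(2+40, 6+36, 10+32, …, 36+2, 39+0) = 42
best[14] = max(2+42, 6+40, 10+36, …, 39+2, 43+0) = 46
One optimal cutting: 3 + 3 + 3 + 3 + 2 → $10 + $10 + $10 + $10 + $6 = $46.

46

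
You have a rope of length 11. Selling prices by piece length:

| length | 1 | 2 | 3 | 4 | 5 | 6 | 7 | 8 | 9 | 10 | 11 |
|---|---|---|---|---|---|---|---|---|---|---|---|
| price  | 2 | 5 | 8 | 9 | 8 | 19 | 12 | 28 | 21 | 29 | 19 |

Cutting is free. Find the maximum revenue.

Consider every possible first cut. v[k] is the best of p[i]+v[k−i] over all sellable i≤k.
v[1] = 2
v[2] = 5
v[3] = 8
v[4] = 10  (first piece 1, then v[3]=8)
v[5] = 13  (first piece 2, then v[3]=8)
v[6] = 19
v[7] = 21  (first piece 1, then v[6]=19)
v[8] = 28
v[9] = 30  (first piece 1, then v[8]=28)
v[10] = 33  (first piece 2, then v[8]=28)
v[11] = 36  (first piece 3, then v[8]=28)
One optimal cutting: 8 + 3 → 28 + 8 = 36.

36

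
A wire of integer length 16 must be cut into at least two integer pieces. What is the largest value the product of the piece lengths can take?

324

Define m[k] = max over 1≤i<k of i · max(k−i, m[k−i]); the inner max lets the remainder stay uncut if that's better.
m[2] = 1·max(1,0) = 1·1 = 1
m[3] = 1·max(2,1) = 1·2 = 2
m[4] = 2·max(2,1) = 2·2 = 4
m[5] = 2·max(3,2) = 2·3 = 6
m[6] = 3·max(3,2) = 3·3 = 9
m[7] = 2·max(5,6) = 2·6 = 12
m[8] = 2·max(6,9) = 2·9 = 18
m[9] = 3·max(6,9) = 3·9 = 27
m[10] = 2·max(8,18) = 2·18 = 36
m[11] = 2·max(9,27) = 2·27 = 54
m[12] = 3·max(9,27) = 3·27 = 81
m[13] = 2·max(11,54) = 2·54 = 108
m[14] = 2·max(12,81) = 2·81 = 162
m[15] = 3·max(12,81) = 3·81 = 243
m[16] = 2·max(14,162) = 2·162 = 324
One optimal split: 3 + 3 + 3 + 3 + 2 + 2; product 3·3·3·3·2·2 = 324.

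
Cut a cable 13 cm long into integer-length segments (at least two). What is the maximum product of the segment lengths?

Fill P[k] for k=2..13: at each k try every first piece i and multiply by the better of (k−i) uncut or P[k−i].
Small cases: P[2]=1, P[3]=2, P[4]=4, P[5]=6, P[6]=9.
P[7] = max(1·9, 2·6, 3·4, 4·3, 5·2, 6·1) = 12
P[8] = max(1·12, 2·9, 3·6, …, 6·2, 7·1) = 18
P[9] = max(1·18, 2·12, 3·9, …, 7·2, 8·1) = 27
P[10] = max(1·27, 2·18, 3·12, …, 8·2, 9·1) = 36
P[11] = max(1·36, 2·27, 3·18, …, 9·2, 10·1) = 54
P[12] = max(1·54, 2·36, 3·27, …, 10·2, 11·1) = 81
P[13] = max(1·81, 2·54, 3·36, …, 11·2, 12·1) = 108
One optimal split: 3 + 3 + 3 + 2 + 2; product 3·3·3·2·2 = 108.

108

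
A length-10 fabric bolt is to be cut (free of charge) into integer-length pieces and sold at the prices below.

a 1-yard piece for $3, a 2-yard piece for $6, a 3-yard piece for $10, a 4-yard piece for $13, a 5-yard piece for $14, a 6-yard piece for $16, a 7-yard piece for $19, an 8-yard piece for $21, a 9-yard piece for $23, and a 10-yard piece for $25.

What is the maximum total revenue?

Consider every possible first cut. r[k] is the best of p[i]+r[k−i] over all sellable i≤k.
r[1] = 3
r[2] = max(3+3, 6+0) = 6
r[3] = max(3+6, 6+3, 10+0) = 10
r[4] = max(3+10, 6+6, 10+3, 13+0) = 13
r[5] = max(3+13, 6+10, 10+6, 13+3, 14+0) = 16
r[6] = max(3+16, 6+13, 10+10, 13+6, 14+3, 16+0) = 20
r[7] = max(3+20, 6+16, 10+13, …, 16+3, 19+0) = 23
r[8] = max(3+23, 6+20, 10+16, …, 19+3, 21+0) = 26
r[9] = max(3+26, 6+23, 10+20, …, 21+3, 23+0) = 30
r[10] = max(3+30, 6+26, 10+23, …, 23+3, 25+0) = 33
One optimal cutting: 3 + 3 + 3 + 1 → $10 + $10 + $10 + $3 = $33.

33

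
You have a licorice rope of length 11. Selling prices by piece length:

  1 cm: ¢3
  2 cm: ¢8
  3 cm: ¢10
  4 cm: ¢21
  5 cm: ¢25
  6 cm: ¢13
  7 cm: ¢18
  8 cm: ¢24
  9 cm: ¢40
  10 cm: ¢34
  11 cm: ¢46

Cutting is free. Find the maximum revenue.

54

Build v[k] bottom-up: v[k] = max over allowed piece i of (p[i] + v[k−i]).
v[1] = 3
v[2] = 8
v[3] = 11  (first piece 1, then v[2]=8)
v[4] = 21
v[5] = 25
v[6] = 29  (first piece 2, then v[4]=21)
v[7] = 33  (first piece 2, then v[5]=25)
v[8] = 42  (first piece 4, then v[4]=21)
v[9] = 46  (first piece 4, then v[5]=25)
v[10] = 50  (first piece 2, then v[8]=42)
v[11] = 54  (first piece 2, then v[9]=46)
One optimal cutting: 5 + 4 + 2 → ¢25 + ¢21 + ¢8 = ¢54.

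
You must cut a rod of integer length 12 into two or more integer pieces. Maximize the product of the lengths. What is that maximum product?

Fill prod[k] for k=2..12: at each k try every first piece i and multiply by the better of (k−i) uncut or prod[k−i].
prod[2] = 1×max(1,0) = 1×1 = 1
prod[3] = max(1×2, 2×1) = 2
prod[4] = max(1×3, 2×2, 3×1) = 4
prod[5] = max(1×4, 2×3, 3×2, 4×1) = 6
prod[6] = max(1×6, 2×4, 3×3, 4×2, 5×1) = 9
prod[7] = max(1×9, 2×6, 3×4, 4×3, 5×2, 6×1) = 12
prod[8] = max(1×12, 2×9, 3×6, …, 6×2, 7×1) = 18
prod[9] = max(1×18, 2×12, 3×9, …, 7×2, 8×1) = 27
prod[10] = max(1×27, 2×18, 3×12, …, 8×2, 9×1) = 36
prod[11] = max(1×36, 2×27, 3×18, …, 9×2, 10×1) = 54
prod[12] = max(1×54, 2×36, 3×27, …, 10×2, 11×1) = 81
One optimal split: 3 + 3 + 3 + 3; product 3×3×3×3 = 81.

81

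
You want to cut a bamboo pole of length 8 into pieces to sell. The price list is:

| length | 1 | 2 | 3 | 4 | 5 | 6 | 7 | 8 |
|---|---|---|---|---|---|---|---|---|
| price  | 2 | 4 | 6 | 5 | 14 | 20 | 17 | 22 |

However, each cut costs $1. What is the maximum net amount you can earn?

Consider every possible first cut. v[k] is the best of p[i]+v[k−i] over all sellable i≤k, charging 1 whenever i<k.
v[1] = 2
v[2] = 4
v[3] = 6
v[4] = 7  (first piece 1, then v[3]=6)
v[5] = 14
v[6] = 20
v[7] = 21  (first piece 1, then v[6]=20)
v[8] = 23  (first piece 2, then v[6]=20)
One optimal plan: pieces 6 + 2 (1 cut) → $24 − $1 = $23.

23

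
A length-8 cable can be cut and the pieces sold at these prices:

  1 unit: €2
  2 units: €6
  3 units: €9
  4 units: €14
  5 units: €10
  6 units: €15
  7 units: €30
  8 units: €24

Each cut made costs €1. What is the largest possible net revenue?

31

Let v[k] be the best obtainable value from length k. For each k, try every first piece i and keep the best of price[i] + v[k−i] minus the 1 cut fee when i<k.
v[1] = 2
v[2] = max(2+2-1, 6+0) = 6
v[3] = max(2+6-1, 6+2-1, 9+0) = 9
v[4] = max(2+9-1, 6+6-1, 9+2-1, 14+0) = 14
v[5] = max(2+14-1, 6+9-1, 9+6-1, 14+2-1, 10+0) = 15
v[6] = max(2+15-1, 6+14-1, 9+9-1, 14+6-1, 10+2-1, 15+0) = 19
v[7] = max(2+19-1, 6+15-1, 9+14-1, …, 15+2-1, 30+0) = 30
v[8] = max(2+30-1, 6+19-1, 9+15-1, …, 30+2-1, 24+0) = 31
One optimal plan: pieces 7 + 1 (1 cut) → €32 − €1 = €31.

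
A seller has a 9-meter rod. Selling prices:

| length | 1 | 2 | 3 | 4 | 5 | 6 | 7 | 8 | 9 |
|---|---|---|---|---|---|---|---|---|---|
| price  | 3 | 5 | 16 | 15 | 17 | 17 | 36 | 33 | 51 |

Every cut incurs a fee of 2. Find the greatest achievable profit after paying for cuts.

Let net[k] be the best obtainable value from length k. For each k, try every first piece i and keep the best of price[i] + net[k−i] minus the 2 cut fee when i<k.
net[1] = 3
net[2] = max(3+3-2, 5+0) = 5
net[3] = max(3+5-2, 5+3-2, 16+0) = 16
net[4] = max(3+16-2, 5+5-2, 16+3-2, 15+0) = 17
net[5] = max(3+17-2, 5+16-2, 16+5-2, 15+3-2, 17+0) = 19
net[6] = max(3+19-2, 5+17-2, 16+16-2, 15+5-2, 17+3-2, 17+0) = 30
net[7] = max(3+30-2, 5+19-2, 16+17-2, …, 17+3-2, 36+0) = 36
net[8] = max(3+36-2, 5+30-2, 16+19-2, …, 36+3-2, 33+0) = 37
net[9] = max(3+37-2, 5+36-2, 16+30-2, …, 33+3-2, 51+0) = 51
Best is to make no cuts and sell whole for 51.

51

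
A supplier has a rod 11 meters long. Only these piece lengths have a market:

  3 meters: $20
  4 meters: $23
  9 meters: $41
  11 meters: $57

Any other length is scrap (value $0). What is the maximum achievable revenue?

66

Let r[k] be the best obtainable value from length k. For each k, try every first piece i and keep the best of price[i] + r[k−i].
r[1] = 0
r[2] = 0
r[3] = 20
r[4] = 23
r[5] = 23
r[6] = 40  (first piece 3, then r[3]=20)
r[7] = 43  (first piece 3, then r[4]=23)
r[8] = 46  (first piece 4, then r[4]=23)
r[9] = 60  (first piece 3, then r[6]=40)
r[10] = 63  (first piece 3, then r[7]=43)
r[11] = 66  (first piece 3, then r[8]=46)
One optimal cutting: 4 + 4 + 3 → $66.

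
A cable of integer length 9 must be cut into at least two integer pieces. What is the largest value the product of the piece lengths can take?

27

Let P[k] be the best product for length k (with at least one cut). For each first piece i, the rest contributes max(k−i, P[k−i]).
P[2] = 1·max(1,0) = 1·1 = 1
P[3] = 1·max(2,1) = 1·2 = 2
P[4] = 2·max(2,1) = 2·2 = 4
P[5] = 2·max(3,2) = 2·3 = 6
P[6] = 3·max(3,2) = 3·3 = 9
P[7] = 2·max(5,6) = 2·6 = 12
P[8] = 2·max(6,9) = 2·9 = 18
P[9] = 3·max(6,9) = 3·9 = 27
One optimal split: 3 + 3 + 3; product 3·3·3 = 27.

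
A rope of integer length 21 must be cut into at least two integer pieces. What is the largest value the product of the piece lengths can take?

2187

Define P[k] = max over 1≤i<k of i · max(k−i, P[k−i]); the inner max lets the remainder stay uncut if that's better.
P[2] = 1·max(1,0) = 1·1 = 1
P[3] = max(1·2, 2·1) = 2
P[4] = max(1·3, 2·2, 3·1) = 4
P[5] = max(1·4, 2·3, 3·2, 4·1) = 6
P[6] = max(1·6, 2·4, 3·3, 4·2, 5·1) = 9
P[7] = max(1·9, 2·6, 3·4, 4·3, 5·2, 6·1) = 12
P[8] = max(1·12, 2·9, 3·6, …, 6·2, 7·1) = 18
P[9] = max(1·18, 2·12, 3·9, …, 7·2, 8·1) = 27
P[10] = max(1·27, 2·18, 3·12, …, 8·2, 9·1) = 36
P[11] = max(1·36, 2·27, 3·18, …, 9·2, 10·1) = 54
P[12] = max(1·54, 2·36, 3·27, …, 10·2, 11·1) = 81
P[13] = max(1·81, 2·54, 3·36, …, 11·2, 12·1) = 108
P[14] = max(1·108, 2·81, 3·54, …, 12·2, 13·1) = 162
P[15] = max(1·162, 2·108, 3·81, …, 13·2, 14·1) = 243
P[16] = max(1·243, 2·162, 3·108, …, 14·2, 15·1) = 324
P[17] = max(1·324, 2·243, 3·162, …, 15·2, 16·1) = 486
P[18] = max(1·486, 2·324, 3·243, …, 16·2, 17·1) = 729
P[19] = max(1·729, 2·486, 3·324, …, 17·2, 18·1) = 972
P[20] = max(1·972, 2·729, 3·486, …, 18·2, 19·1) = 1458
P[21] = max(1·1458, 2·972, 3·729, …, 19·2, 20·1) = 2187
One optimal split: 3 + 3 + 3 + 3 + 3 + 3 + 3; product 3·3·3·3·3·3·3 = 2187.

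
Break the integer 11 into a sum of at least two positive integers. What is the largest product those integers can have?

54

Define f[k] = max over 1≤i<k of i · max(k−i, f[k−i]); the inner max lets the remainder stay uncut if that's better.
f[2] = 1*max(1,0) = 1*1 = 1
f[3] = 1*max(2,1) = 1*2 = 2
f[4] = 2*max(2,1) = 2*2 = 4
f[5] = 2*max(3,2) = 2*3 = 6
f[6] = 3*max(3,2) = 3*3 = 9
f[7] = 2*max(5,6) = 2*6 = 12
f[8] = 2*max(6,9) = 2*9 = 18
f[9] = 3*max(6,9) = 3*9 = 27
f[10] = 2*max(8,18) = 2*18 = 36
f[11] = 2*max(9,27) = 2*27 = 54
One optimal split: 3 + 3 + 3 + 2; product 3*3*3*2 = 54.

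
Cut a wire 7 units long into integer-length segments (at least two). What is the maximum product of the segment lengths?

Define prod[k] = max over 1≤i<k of i · max(k−i, prod[k−i]); the inner max lets the remainder stay uncut if that's better.
prod[2] = 1×max(1,0) = 1×1 = 1
prod[3] = 1×max(2,1) = 1×2 = 2
prod[4] = 2×max(2,1) = 2×2 = 4
prod[5] = 2×max(3,2) = 2×3 = 6
prod[6] = 3×max(3,2) = 3×3 = 9
prod[7] = 2×max(5,6) = 2×6 = 12
One optimal split: 3 + 2 + 2; product 3×2×2 = 12.

12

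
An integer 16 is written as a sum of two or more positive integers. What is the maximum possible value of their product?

324

Define g[k] = max over 1≤i<k of i · max(k−i, g[k−i]); the inner max lets the remainder stay uncut if that's better.
g[2] = 1*max(1,0) = 1*1 = 1
g[3] = max(1*2, 2*1) = 2
g[4] = max(1*3, 2*2, 3*1) = 4
g[5] = max(1*4, 2*3, 3*2, 4*1) = 6
g[6] = max(1*6, 2*4, 3*3, 4*2, 5*1) = 9
g[7] = max(1*9, 2*6, 3*4, 4*3, 5*2, 6*1) = 12
g[8] = max(1*12, 2*9, 3*6, …, 6*2, 7*1) = 18
g[9] = max(1*18, 2*12, 3*9, …, 7*2, 8*1) = 27
g[10] = max(1*27, 2*18, 3*12, …, 8*2, 9*1) = 36
g[11] = max(1*36, 2*27, 3*18, …, 9*2, 10*1) = 54
g[12] = max(1*54, 2*36, 3*27, …, 10*2, 11*1) = 81
g[13] = max(1*81, 2*54, 3*36, …, 11*2, 12*1) = 108
g[14] = max(1*108, 2*81, 3*54, …, 12*2, 13*1) = 162
g[15] = max(1*162, 2*108, 3*81, …, 13*2, 14*1) = 243
g[16] = max(1*243, 2*162, 3*108, …, 14*2, 15*1) = 324
One optimal split: 3 + 3 + 3 + 3 + 2 + 2; product 3*3*3*3*2*2 = 324.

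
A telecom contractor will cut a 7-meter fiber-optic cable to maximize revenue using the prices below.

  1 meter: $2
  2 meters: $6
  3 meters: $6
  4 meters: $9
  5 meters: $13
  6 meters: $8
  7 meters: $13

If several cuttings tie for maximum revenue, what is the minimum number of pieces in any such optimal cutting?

Let r[k] be the best obtainable value from length k. For each k, try every first piece i and keep the best of price[i] + r[k−i].
r[1] = 2
r[2] = 6
r[3] = 8  (first piece 1, then r[2]=6)
r[4] = 12  (first piece 2, then r[2]=6)
r[5] = 14  (first piece 1, then r[4]=12)
r[6] = 18  (first piece 2, then r[4]=12)
r[7] = 20  (first piece 1, then r[6]=18)
Maximum revenue is $20.
Now minimize piece count subject to staying optimal: for each k, pieces[k] = 1 + min over i with p[i]+r[k−i]=r[k] of pieces[k−i].
pieces[4] = 2
pieces[5] = 3
pieces[6] = 3
pieces[7] = 4

4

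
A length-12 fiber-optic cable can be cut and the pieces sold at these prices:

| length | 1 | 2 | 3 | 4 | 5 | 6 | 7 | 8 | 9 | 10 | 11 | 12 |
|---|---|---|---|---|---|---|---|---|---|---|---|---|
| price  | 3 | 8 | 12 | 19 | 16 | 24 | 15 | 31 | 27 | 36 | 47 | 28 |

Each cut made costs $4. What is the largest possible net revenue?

Build net[k] bottom-up: net[k] = max over allowed piece i of (p[i] + net[k−i]) − 4 per cut.
net[1] = 3
net[2] = max(3+3-4, 8+0) = 8
net[3] = max(3+8-4, 8+3-4, 12+0) = 12
net[4] = max(3+12-4, 8+8-4, 12+3-4, 19+0) = 19
net[5] = max(3+19-4, 8+12-4, 12+8-4, 19+3-4, 16+0) = 18
net[6] = max(3+18-4, 8+19-4, 12+12-4, 19+8-4, 16+3-4, 24+0) = 24
net[7] = max(3+24-4, 8+18-4, 12+19-4, …, 24+3-4, 15+0) = 27
net[8] = max(3+27-4, 8+24-4, 12+18-4, …, 15+3-4, 31+0) = 34
net[9] = max(3+34-4, 8+27-4, 12+24-4, …, 31+3-4, 27+0) = 33
net[10] = max(3+33-4, 8+34-4, 12+27-4, …, 27+3-4, 36+0) = 39
net[11] = max(3+39-4, 8+33-4, 12+34-4, …, 36+3-4, 47+0) = 47
net[12] = max(3+47-4, 8+39-4, 12+33-4, …, 47+3-4, 28+0) = 49
One optimal plan: pieces 4 + 4 + 4 (2 cuts) → $57 − $8 = $49.

49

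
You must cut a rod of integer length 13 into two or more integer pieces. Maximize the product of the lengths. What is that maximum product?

Fill P[k] for k=2..13: at each k try every first piece i and multiply by the better of (k−i) uncut or P[k−i].
P[2] = 1*max(1,0) = 1*1 = 1
P[3] = 1*max(2,1) = 1*2 = 2
P[4] = 2*max(2,1) = 2*2 = 4
P[5] = 2*max(3,2) = 2*3 = 6
P[6] = 3*max(3,2) = 3*3 = 9
P[7] = 2*max(5,6) = 2*6 = 12
P[8] = 2*max(6,9) = 2*9 = 18
P[9] = 3*max(6,9) = 3*9 = 27
P[10] = 2*max(8,18) = 2*18 = 36
P[11] = 2*max(9,27) = 2*27 = 54
P[12] = 3*max(9,27) = 3*27 = 81
P[13] = 2*max(11,54) = 2*54 = 108
One optimal split: 3 + 3 + 3 + 2 + 2; product 3*3*3*2*2 = 108.

108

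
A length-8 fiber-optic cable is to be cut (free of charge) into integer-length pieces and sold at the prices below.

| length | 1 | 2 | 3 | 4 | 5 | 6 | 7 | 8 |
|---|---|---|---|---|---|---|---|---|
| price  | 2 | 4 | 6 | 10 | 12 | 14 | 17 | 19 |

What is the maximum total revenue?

Consider every possible first cut. best[k] is the best of p[i]+best[k−i] over all sellable i≤k.
best[1] = 2
best[2] = max(2+2, 4+0) = 4
best[3] = max(2+4, 4+2, 6+0) = 6
best[4] = max(2+6, 4+4, 6+2, 10+0) = 10
best[5] = max(2+10, 4+6, 6+4, 10+2, 12+0) = 12
best[6] = max(2+12, 4+10, 6+6, 10+4, 12+2, 14+0) = 14
best[7] = max(2+14, 4+12, 6+10, …, 14+2, 17+0) = 17
best[8] = max(2+17, 4+14, 6+12, …, 17+2, 19+0) = 20
One optimal cutting: 4 + 4 → $10 + $10 = $20.

20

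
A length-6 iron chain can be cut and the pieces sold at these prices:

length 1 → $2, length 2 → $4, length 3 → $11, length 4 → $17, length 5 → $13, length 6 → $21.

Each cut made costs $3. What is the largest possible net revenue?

Let v[k] be the best obtainable value from length k. For each k, try every first piece i and keep the best of price[i] + v[k−i] minus the 3 cut fee when i<k.
v[1] = 2
v[2] = 4
v[3] = 11
v[4] = 17
v[5] = 16  (first piece 1, then v[4]=17)
v[6] = 21
Best is to make no cuts and sell whole for $21.

21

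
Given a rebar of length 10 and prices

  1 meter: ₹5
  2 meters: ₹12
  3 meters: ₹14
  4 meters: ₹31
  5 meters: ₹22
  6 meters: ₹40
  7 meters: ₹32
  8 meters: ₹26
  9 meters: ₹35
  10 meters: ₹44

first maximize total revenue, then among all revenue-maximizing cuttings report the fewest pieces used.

3

Build r[k] bottom-up: r[k] = max over allowed piece i of (p[i] + r[k−i]).
r[1] = 5
r[2] = 12
r[3] = 17  (first piece 1, then r[2]=12)
r[4] = 31
r[5] = 36  (first piece 1, then r[4]=31)
r[6] = 43  (first piece 2, then r[4]=31)
r[7] = 48  (first piece 1, then r[6]=43)
r[8] = 62  (first piece 4, then r[4]=31)
r[9] = 67  (first piece 1, then r[8]=62)
r[10] = 74  (first piece 2, then r[8]=62)
Maximum revenue is ₹74.
Now minimize piece count subject to staying optimal: for each k, pieces[k] = 1 + min over i with p[i]+r[k−i]=r[k] of pieces[k−i].
pieces[7] = 3
pieces[8] = 2
pieces[9] = 3
pieces[10] = 3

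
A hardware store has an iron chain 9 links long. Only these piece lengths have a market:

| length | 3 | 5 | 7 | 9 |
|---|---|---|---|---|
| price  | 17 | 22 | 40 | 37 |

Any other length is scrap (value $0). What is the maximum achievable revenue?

51

Build r[k] bottom-up: r[k] = max over allowed piece i of (p[i] + r[k−i]).
r[1] = 0
r[2] = 0
r[3] = 17
r[4] = 17
r[5] = max(17+0, 22+0) = 22
r[6] = max(17+17, 22+0) = 34
r[7] = max(17+17, 22+0, 40+0) = 40
r[8] = max(17+22, 22+17, 40+0) = 40
r[9] = max(17+34, 22+17, 40+0, 37+0) = 51
One optimal cutting: 3 + 3 + 3 → $51.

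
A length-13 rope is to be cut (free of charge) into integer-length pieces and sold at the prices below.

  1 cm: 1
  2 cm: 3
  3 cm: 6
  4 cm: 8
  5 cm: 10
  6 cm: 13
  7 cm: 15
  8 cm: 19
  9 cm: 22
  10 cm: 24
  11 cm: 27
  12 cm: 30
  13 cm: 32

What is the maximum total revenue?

32

Consider every possible first cut. v[k] is the best of p[i]+v[k−i] over all sellable i≤k.
v[1] = 1
v[2] = max(1+1, 3+0) = 3
v[3] = max(1+3, 3+1, 6+0) = 6
v[4] = max(1+6, 3+3, 6+1, 8+0) = 8
v[5] = max(1+8, 3+6, 6+3, 8+1, 10+0) = 10
v[6] = max(1+10, 3+8, 6+6, 8+3, 10+1, 13+0) = 13
v[7] = max(1+13, 3+10, 6+8, …, 13+1, 15+0) = 15
v[8] = max(1+15, 3+13, 6+10, …, 15+1, 19+0) = 19
v[9] = max(1+19, 3+15, 6+13, …, 19+1, 22+0) = 22
v[10] = max(1+22, 3+19, 6+15, …, 22+1, 24+0) = 24
v[11] = max(1+24, 3+22, 6+19, …, 24+1, 27+0) = 27
v[12] = max(1+27, 3+24, 6+22, …, 27+1, 30+0) = 30
v[13] = max(1+30, 3+27, 6+24, …, 30+1, 32+0) = 32
Best is to sell the whole 13-cm piece uncut for 32.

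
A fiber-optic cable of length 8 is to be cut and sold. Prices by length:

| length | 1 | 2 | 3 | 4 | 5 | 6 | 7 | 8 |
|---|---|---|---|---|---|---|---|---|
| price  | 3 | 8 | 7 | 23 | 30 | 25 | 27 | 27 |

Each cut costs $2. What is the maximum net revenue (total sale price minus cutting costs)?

44

Build r[k] bottom-up: r[k] = max over allowed piece i of (p[i] + r[k−i]) − 2 per cut.
r[1] = 3
r[2] = 8
r[3] = 9  (first piece 1, then r[2]=8)
r[4] = 23
r[5] = 30
r[6] = 31  (first piece 1, then r[5]=30)
r[7] = 36  (first piece 2, then r[5]=30)
r[8] = 44  (first piece 4, then r[4]=23)
One optimal plan: pieces 4 + 4 (1 cut) → $46 − $2 = $44.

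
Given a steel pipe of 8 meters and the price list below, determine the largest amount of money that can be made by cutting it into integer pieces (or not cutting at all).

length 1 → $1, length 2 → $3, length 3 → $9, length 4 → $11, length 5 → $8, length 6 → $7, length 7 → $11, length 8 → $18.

22

Let best[k] be the best obtainable value from length k. For each k, try every first piece i and keep the best of price[i] + best[k−i].
best[1] = 1
best[2] = max(1+1, 3+0) = 3
best[3] = max(1+3, 3+1, 9+0) = 9
best[4] = max(1+9, 3+3, 9+1, 11+0) = 11
best[5] = max(1+11, 3+9, 9+3, 11+1, 8+0) = 12
best[6] = max(1+12, 3+11, 9+9, 11+3, 8+1, 7+0) = 18
best[7] = max(1+18, 3+12, 9+11, …, 7+1, 11+0) = 20
best[8] = max(1+20, 3+18, 9+12, …, 11+1, 18+0) = 22
One optimal cutting: 4 + 4 → $11 + $11 = $22.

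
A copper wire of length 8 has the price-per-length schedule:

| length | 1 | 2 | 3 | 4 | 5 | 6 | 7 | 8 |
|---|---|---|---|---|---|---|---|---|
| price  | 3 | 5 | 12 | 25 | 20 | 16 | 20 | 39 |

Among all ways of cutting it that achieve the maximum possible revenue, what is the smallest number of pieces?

Consider every possible first cut. r[k] is the best of p[i]+r[k−i] over all sellable i≤k.
r[1] = 3
r[2] = max(3+3, 5+0) = 6
r[3] = max(3+6, 5+3, 12+0) = 12
r[4] = max(3+12, 5+6, 12+3, 25+0) = 25
r[5] = max(3+25, 5+12, 12+6, 25+3, 20+0) = 28
r[6] = max(3+28, 5+25, 12+12, 25+6, 20+3, 16+0) = 31
r[7] = max(3+31, 5+28, 12+25, …, 16+3, 20+0) = 37
r[8] = max(3+37, 5+31, 12+28, …, 20+3, 39+0) = 50
Maximum revenue is €50.
Now minimize piece count subject to staying optimal: for each k, pieces[k] = 1 + min over i with p[i]+r[k−i]=r[k] of pieces[k−i].
pieces[5] = 2
pieces[6] = 3
pieces[7] = 2
pieces[8] = 2

2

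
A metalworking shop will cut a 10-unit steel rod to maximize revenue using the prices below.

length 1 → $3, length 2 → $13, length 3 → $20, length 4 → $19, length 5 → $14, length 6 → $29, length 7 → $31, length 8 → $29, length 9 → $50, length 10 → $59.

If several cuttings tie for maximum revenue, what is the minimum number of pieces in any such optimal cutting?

Let r[k] be the best obtainable value from length k. For each k, try every first piece i and keep the best of price[i] + r[k−i].
r[1] = 3
r[2] = max(3+3, 13+0) = 13
r[3] = max(3+13, 13+3, 20+0) = 20
r[4] = max(3+20, 13+13, 20+3, 19+0) = 26
r[5] = max(3+26, 13+20, 20+13, 19+3, 14+0) = 33
r[6] = max(3+33, 13+26, 20+20, 19+13, 14+3, 29+0) = 40
r[7] = max(3+40, 13+33, 20+26, …, 29+3, 31+0) = 46
r[8] = max(3+46, 13+40, 20+33, …, 31+3, 29+0) = 53
r[9] = max(3+53, 13+46, 20+40, …, 29+3, 50+0) = 60
r[10] = max(3+60, 13+53, 20+46, …, 50+3, 59+0) = 66
Maximum revenue is $66.
Now minimize piece count subject to staying optimal: for each k, pieces[k] = 1 + min over i with p[i]+r[k−i]=r[k] of pieces[k−i].
pieces[7] = 3
pieces[8] = 3
pieces[9] = 3
pieces[10] = 4

4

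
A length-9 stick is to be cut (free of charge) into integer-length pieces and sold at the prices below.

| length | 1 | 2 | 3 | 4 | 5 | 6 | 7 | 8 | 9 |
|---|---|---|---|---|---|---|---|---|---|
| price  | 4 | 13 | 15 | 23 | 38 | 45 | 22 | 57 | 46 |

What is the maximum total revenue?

64

Let v[k] be the best obtainable value from length k. For each k, try every first piece i and keep the best of price[i] + v[k−i].
v[1] = 4
v[2] = max(4+4, 13+0) = 13
v[3] = max(4+13, 13+4, 15+0) = 17
v[4] = max(4+17, 13+13, 15+4, 23+0) = 26
v[5] = max(4+26, 13+17, 15+13, 23+4, 38+0) = 38
v[6] = max(4+38, 13+26, 15+17, 23+13, 38+4, 45+0) = 45
v[7] = max(4+45, 13+38, 15+26, …, 45+4, 22+0) = 51
v[8] = max(4+51, 13+45, 15+38, …, 22+4, 57+0) = 58
v[9] = max(4+58, 13+51, 15+45, …, 57+4, 46+0) = 64
One optimal cutting: 5 + 2 + 2 → €38 + €13 + €13 = €64.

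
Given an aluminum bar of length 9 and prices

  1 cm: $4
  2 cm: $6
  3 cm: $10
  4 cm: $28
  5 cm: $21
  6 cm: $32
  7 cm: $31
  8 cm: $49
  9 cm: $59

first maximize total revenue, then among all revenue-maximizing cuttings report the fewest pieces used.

3

Build r[k] bottom-up: r[k] = max over allowed piece i of (p[i] + r[k−i]).
r[1] = 4
r[2] = max(4+4, 6+0) = 8
r[3] = max(4+8, 6+4, 10+0) = 12
r[4] = max(4+12, 6+8, 10+4, 28+0) = 28
r[5] = max(4+28, 6+12, 10+8, 28+4, 21+0) = 32
r[6] = max(4+32, 6+28, 10+12, 28+8, 21+4, 32+0) = 36
r[7] = max(4+36, 6+32, 10+28, …, 32+4, 31+0) = 40
r[8] = max(4+40, 6+36, 10+32, …, 31+4, 49+0) = 56
r[9] = max(4+56, 6+40, 10+36, …, 49+4, 59+0) = 60
Maximum revenue is $60.
Now minimize piece count subject to staying optimal: for each k, pieces[k] = 1 + min over i with p[i]+r[k−i]=r[k] of pieces[k−i].
pieces[6] = 3
pieces[7] = 4
pieces[8] = 2
pieces[9] = 3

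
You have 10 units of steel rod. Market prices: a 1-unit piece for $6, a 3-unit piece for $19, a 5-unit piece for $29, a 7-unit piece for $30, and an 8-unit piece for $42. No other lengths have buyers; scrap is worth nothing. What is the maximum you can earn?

63

Let best[k] be the best obtainable value from length k. For each k, try every first piece i and keep the best of price[i] + best[k−i].
best[1] = 6
best[2] = 12  (first piece 1, then best[1]=6)
best[3] = max(6+12, 19+0) = 19
best[4] = max(6+19, 19+6) = 25
best[5] = max(6+25, 19+12, 29+0) = 31
best[6] = max(6+31, 19+19, 29+6) = 38
best[7] = max(6+38, 19+25, 29+12, 30+0) = 44
best[8] = max(6+44, 19+31, 29+19, 30+6, 42+0) = 50
best[9] = max(6+50, 19+38, 29+25, 30+12, 42+6) = 57
best[10] = max(6+57, 19+44, 29+31, 30+19, 42+12) = 63
One optimal cutting: 3 + 3 + 3 + 1 → $63.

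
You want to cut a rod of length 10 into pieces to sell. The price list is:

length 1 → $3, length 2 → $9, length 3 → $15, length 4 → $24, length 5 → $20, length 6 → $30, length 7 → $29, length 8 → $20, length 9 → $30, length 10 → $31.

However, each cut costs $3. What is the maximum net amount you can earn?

51

Build r[k] bottom-up: r[k] = max over allowed piece i of (p[i] + r[k−i]) − 3 per cut.
r[1] = 3
r[2] = 9
r[3] = 15
r[4] = 24
r[5] = 24  (first piece 1, then r[4]=24)
r[6] = 30  (first piece 2, then r[4]=24)
r[7] = 36  (first piece 3, then r[4]=24)
r[8] = 45  (first piece 4, then r[4]=24)
r[9] = 45  (first piece 1, then r[8]=45)
r[10] = 51  (first piece 2, then r[8]=45)
One optimal plan: pieces 4 + 4 + 2 (2 cuts) → $57 − $6 = $51.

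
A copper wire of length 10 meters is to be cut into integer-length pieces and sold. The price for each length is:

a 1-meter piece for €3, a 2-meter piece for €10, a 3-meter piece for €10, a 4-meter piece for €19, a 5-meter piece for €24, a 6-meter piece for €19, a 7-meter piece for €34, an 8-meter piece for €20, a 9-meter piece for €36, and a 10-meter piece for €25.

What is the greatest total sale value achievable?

50

Let r[k] be the best obtainable value from length k. For each k, try every first piece i and keep the best of price[i] + r[k−i].
r[1] = 3
r[2] = max(3+3, 10+0) = 10
r[3] = max(3+10, 10+3, 10+0) = 13
r[4] = max(3+13, 10+10, 10+3, 19+0) = 20
r[5] = max(3+20, 10+13, 10+10, 19+3, 24+0) = 24
r[6] = max(3+24, 10+20, 10+13, 19+10, 24+3, 19+0) = 30
r[7] = max(3+30, 10+24, 10+20, …, 19+3, 34+0) = 34
r[8] = max(3+34, 10+30, 10+24, …, 34+3, 20+0) = 40
r[9] = max(3+40, 10+34, 10+30, …, 20+3, 36+0) = 44
r[10] = max(3+44, 10+40, 10+34, …, 36+3, 25+0) = 50
One optimal cutting: 2 + 2 + 2 + 2 + 2 → €10 + €10 + €10 + €10 + €10 = €50.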